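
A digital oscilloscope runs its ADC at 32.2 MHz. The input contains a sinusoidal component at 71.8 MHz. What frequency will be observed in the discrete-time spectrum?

7.4 MHz

71.8 MHz mod fs = 7.4 MHz.
7.4 MHz ≤ fs/2 = 16.1 MHz, appears at 7.4 MHz.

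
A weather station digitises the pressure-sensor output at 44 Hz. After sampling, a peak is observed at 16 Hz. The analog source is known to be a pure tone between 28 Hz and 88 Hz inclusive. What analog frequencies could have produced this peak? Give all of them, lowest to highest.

28 Hz, 60 Hz, 72 Hz

Frequencies that alias to 16 Hz are k·fs ± 16 Hz for integer k ≥ 0.
k=0: 16 Hz.
k=1: 28 Hz, 60 Hz.
k=2: 72 Hz, 104 Hz.
k=3: 116 Hz, 148 Hz.
Within [28 Hz, 88 Hz]: 28 Hz, 60 Hz, 72 Hz.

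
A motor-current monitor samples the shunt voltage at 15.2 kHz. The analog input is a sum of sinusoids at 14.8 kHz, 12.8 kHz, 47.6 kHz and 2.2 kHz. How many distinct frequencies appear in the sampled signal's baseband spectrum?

4

fs/2 = 7.6 kHz.
14.8 kHz > fs/2 = 7.6 kHz, folds to fs − 14.8 kHz = 0.4 kHz.
12.8 kHz > fs/2 = 7.6 kHz, folds to fs − 12.8 kHz = 2.4 kHz.
47.6 kHz mod fs = 2 kHz.
2 kHz ≤ fs/2 = 7.6 kHz, appears at 2 kHz.
2.2 kHz ≤ fs/2 = 7.6 kHz, passes unchanged.
Distinct values: {0.4 kHz, 2 kHz, 2.2 kHz, 2.4 kHz} → 4.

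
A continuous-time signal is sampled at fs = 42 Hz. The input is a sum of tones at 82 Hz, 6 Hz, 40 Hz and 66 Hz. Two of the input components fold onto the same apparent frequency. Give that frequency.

fs/2 = 21 Hz.
82 Hz mod fs = 40 Hz.
40 Hz > fs/2 = 21 Hz, folds to fs − 40 Hz = 2 Hz.
6 Hz ≤ fs/2 = 21 Hz, passes unchanged.
40 Hz > fs/2 = 21 Hz, folds to fs − 40 Hz = 2 Hz.
66 Hz mod fs = 24 Hz.
24 Hz > fs/2 = 21 Hz, folds to fs − 24 Hz = 18 Hz.
40 Hz and 82 Hz both map to 2 Hz.

2 Hz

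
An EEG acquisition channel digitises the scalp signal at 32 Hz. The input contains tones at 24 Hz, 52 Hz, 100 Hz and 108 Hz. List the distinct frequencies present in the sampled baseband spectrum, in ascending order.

4 Hz, 8 Hz, 12 Hz

fs/2 = 16 Hz.
24 Hz > fs/2 = 16 Hz, folds to fs − 24 Hz = 8 Hz.
52 Hz mod fs = 20 Hz.
20 Hz > fs/2 = 16 Hz, folds to fs − 20 Hz = 12 Hz.
100 Hz mod fs = 4 Hz.
4 Hz ≤ fs/2 = 16 Hz, appears at 4 Hz.
108 Hz mod fs = 12 Hz.
12 Hz ≤ fs/2 = 16 Hz, appears at 12 Hz.
Distinct values: {4 Hz, 8 Hz, 12 Hz}.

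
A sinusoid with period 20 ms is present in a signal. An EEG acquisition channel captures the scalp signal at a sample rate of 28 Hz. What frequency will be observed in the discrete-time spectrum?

6 Hz

T = 20 ms → f = 1/T = 50 Hz.
50 Hz mod fs = 22 Hz.
22 Hz > fs/2 = 14 Hz, folds to fs − 22 Hz = 6 Hz.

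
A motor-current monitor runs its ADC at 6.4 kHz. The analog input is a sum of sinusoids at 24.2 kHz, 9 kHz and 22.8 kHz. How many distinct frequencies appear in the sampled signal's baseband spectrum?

fs/2 = 3.2 kHz.
24.2 kHz mod fs = 5 kHz.
5 kHz > fs/2 = 3.2 kHz, folds to fs − 5 kHz = 1.4 kHz.
9 kHz mod fs = 2.6 kHz.
2.6 kHz ≤ fs/2 = 3.2 kHz, appears at 2.6 kHz.
22.8 kHz mod fs = 3.6 kHz.
3.6 kHz > fs/2 = 3.2 kHz, folds to fs − 3.6 kHz = 2.8 kHz.
Distinct values: {1.4 kHz, 2.6 kHz, 2.8 kHz} → 3.

3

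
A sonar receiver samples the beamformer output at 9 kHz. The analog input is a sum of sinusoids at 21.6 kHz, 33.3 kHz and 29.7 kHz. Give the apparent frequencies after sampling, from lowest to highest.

2.7 kHz, 3.6 kHz

fs/2 = 4.5 kHz.
21.6 kHz mod fs = 3.6 kHz.
3.6 kHz ≤ fs/2 = 4.5 kHz, appears at 3.6 kHz.
33.3 kHz mod fs = 6.3 kHz.
6.3 kHz > fs/2 = 4.5 kHz, folds to fs − 6.3 kHz = 2.7 kHz.
29.7 kHz mod fs = 2.7 kHz.
2.7 kHz ≤ fs/2 = 4.5 kHz, appears at 2.7 kHz.
Distinct values: {2.7 kHz, 3.6 kHz}.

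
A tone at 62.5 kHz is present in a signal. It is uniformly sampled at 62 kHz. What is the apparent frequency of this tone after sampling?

62.5 kHz mod fs = 0.5 kHz.
0.5 kHz ≤ fs/2 = 31 kHz, appears at 0.5 kHz.

0.5 kHz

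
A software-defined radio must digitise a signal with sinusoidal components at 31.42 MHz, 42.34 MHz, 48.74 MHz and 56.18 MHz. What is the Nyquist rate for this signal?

Highest-frequency component: 56.18 MHz.
Nyquist rate = 2 × 56.18 MHz = 112.36 MHz.

112.36 MHz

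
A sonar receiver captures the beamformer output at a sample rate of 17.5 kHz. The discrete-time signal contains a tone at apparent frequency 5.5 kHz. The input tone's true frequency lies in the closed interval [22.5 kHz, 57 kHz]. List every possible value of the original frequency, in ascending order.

Frequencies that alias to 5.5 kHz are k·fs ± 5.5 kHz for integer k ≥ 0.
k=0: 5.5 kHz.
k=1: 12 kHz, 23 kHz.
k=2: 29.5 kHz, 40.5 kHz.
k=3: 47 kHz, 58 kHz.
k=4: 64.5 kHz, 75.5 kHz.
Within [22.5 kHz, 57 kHz]: 23 kHz, 29.5 kHz, 40.5 kHz, 47 kHz.

23 kHz, 29.5 kHz, 40.5 kHz, 47 kHz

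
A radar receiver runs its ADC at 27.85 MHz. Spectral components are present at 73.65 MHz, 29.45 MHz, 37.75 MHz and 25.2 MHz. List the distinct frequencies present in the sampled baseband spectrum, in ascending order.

fs/2 = 13.925 MHz.
73.65 MHz mod fs = 17.95 MHz.
17.95 MHz > fs/2 = 13.925 MHz, folds to fs − 17.95 MHz = 9.9 MHz.
29.45 MHz mod fs = 1.6 MHz.
1.6 MHz ≤ fs/2 = 13.925 MHz, appears at 1.6 MHz.
37.75 MHz mod fs = 9.9 MHz.
9.9 MHz ≤ fs/2 = 13.925 MHz, appears at 9.9 MHz.
25.2 MHz > fs/2 = 13.925 MHz, folds to fs − 25.2 MHz = 2.65 MHz.
Distinct values: {1.6 MHz, 2.65 MHz, 9.9 MHz}.

1.6 MHz, 2.65 MHz, 9.9 MHz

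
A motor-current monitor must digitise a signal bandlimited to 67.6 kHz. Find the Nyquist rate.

Nyquist rate = 2 × 67.6 kHz = 135.2 kHz.

135.2 kHz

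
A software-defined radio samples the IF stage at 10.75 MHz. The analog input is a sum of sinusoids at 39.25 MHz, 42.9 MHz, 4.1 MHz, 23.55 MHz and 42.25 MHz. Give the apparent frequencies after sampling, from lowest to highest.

0.1 MHz, 0.75 MHz, 2.05 MHz, 3.75 MHz, 4.1 MHz

fs/2 = 5.375 MHz.
39.25 MHz mod fs = 7 MHz.
7 MHz > fs/2 = 5.375 MHz, folds to fs − 7 MHz = 3.75 MHz.
42.9 MHz mod fs = 10.65 MHz.
10.65 MHz > fs/2 = 5.375 MHz, folds to fs − 10.65 MHz = 0.1 MHz.
4.1 MHz ≤ fs/2 = 5.375 MHz, passes unchanged.
23.55 MHz mod fs = 2.05 MHz.
2.05 MHz ≤ fs/2 = 5.375 MHz, appears at 2.05 MHz.
42.25 MHz mod fs = 10 MHz.
10 MHz > fs/2 = 5.375 MHz, folds to fs − 10 MHz = 0.75 MHz.
Distinct values: {0.1 MHz, 0.75 MHz, 2.05 MHz, 3.75 MHz, 4.1 MHz}.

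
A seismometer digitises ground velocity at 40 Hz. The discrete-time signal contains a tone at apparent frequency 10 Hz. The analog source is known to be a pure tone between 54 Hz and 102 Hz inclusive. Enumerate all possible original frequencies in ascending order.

70 Hz, 90 Hz

Frequencies that alias to 10 Hz are k·fs ± 10 Hz for integer k ≥ 0.
k=0: 10 Hz.
k=1: 30 Hz, 50 Hz.
k=2: 70 Hz, 90 Hz.
k=3: 110 Hz, 130 Hz.
Within [54 Hz, 102 Hz]: 70 Hz, 90 Hz.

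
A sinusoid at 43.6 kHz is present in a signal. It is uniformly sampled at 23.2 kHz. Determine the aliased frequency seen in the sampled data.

2.8 kHz

43.6 kHz mod fs = 20.4 kHz.
20.4 kHz > fs/2 = 11.6 kHz, folds to fs − 20.4 kHz = 2.8 kHz.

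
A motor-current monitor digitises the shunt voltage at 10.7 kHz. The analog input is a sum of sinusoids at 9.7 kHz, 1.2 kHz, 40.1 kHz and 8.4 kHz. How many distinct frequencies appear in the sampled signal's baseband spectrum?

4

fs/2 = 5.35 kHz.
9.7 kHz > fs/2 = 5.35 kHz, folds to fs − 9.7 kHz = 1 kHz.
1.2 kHz ≤ fs/2 = 5.35 kHz, passes unchanged.
40.1 kHz mod fs = 8 kHz.
8 kHz > fs/2 = 5.35 kHz, folds to fs − 8 kHz = 2.7 kHz.
8.4 kHz > fs/2 = 5.35 kHz, folds to fs − 8.4 kHz = 2.3 kHz.
Distinct values: {1 kHz, 1.2 kHz, 2.3 kHz, 2.7 kHz} → 4.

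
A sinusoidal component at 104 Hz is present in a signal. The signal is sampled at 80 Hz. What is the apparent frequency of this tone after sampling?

104 Hz mod fs = 24 Hz.
24 Hz ≤ fs/2 = 40 Hz, appears at 24 Hz.

24 Hz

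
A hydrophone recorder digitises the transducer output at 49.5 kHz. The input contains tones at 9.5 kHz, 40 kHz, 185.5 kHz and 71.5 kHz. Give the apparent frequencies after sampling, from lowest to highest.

fs/2 = 24.75 kHz.
9.5 kHz ≤ fs/2 = 24.75 kHz, passes unchanged.
40 kHz > fs/2 = 24.75 kHz, folds to fs − 40 kHz = 9.5 kHz.
185.5 kHz mod fs = 37 kHz.
37 kHz > fs/2 = 24.75 kHz, folds to fs − 37 kHz = 12.5 kHz.
71.5 kHz mod fs = 22 kHz.
22 kHz ≤ fs/2 = 24.75 kHz, appears at 22 kHz.
Distinct values: {9.5 kHz, 12.5 kHz, 22 kHz}.

9.5 kHz, 12.5 kHz, 22 kHz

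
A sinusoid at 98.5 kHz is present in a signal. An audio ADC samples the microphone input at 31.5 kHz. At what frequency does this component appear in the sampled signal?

4 kHz

98.5 kHz mod fs = 4 kHz.
4 kHz ≤ fs/2 = 15.75 kHz, appears at 4 kHz.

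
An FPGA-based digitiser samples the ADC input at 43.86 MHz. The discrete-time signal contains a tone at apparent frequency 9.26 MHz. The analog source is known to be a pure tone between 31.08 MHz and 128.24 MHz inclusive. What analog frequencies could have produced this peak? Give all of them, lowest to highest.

34.6 MHz, 53.12 MHz, 78.46 MHz, 96.98 MHz, 122.32 MHz

Frequencies that alias to 9.26 MHz are k·fs ± 9.26 MHz for integer k ≥ 0.
k=0: 9.26 MHz.
k=1: 34.6 MHz, 53.12 MHz.
k=2: 78.46 MHz, 96.98 MHz.
k=3: 122.32 MHz, 140.84 MHz.
k=4: 166.18 MHz, 184.7 MHz.
Within [31.08 MHz, 128.24 MHz]: 34.6 MHz, 53.12 MHz, 78.46 MHz, 96.98 MHz, 122.32 MHz.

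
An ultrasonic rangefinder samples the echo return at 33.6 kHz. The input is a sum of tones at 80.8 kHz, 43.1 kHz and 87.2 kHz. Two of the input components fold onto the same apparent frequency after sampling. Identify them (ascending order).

80.8 kHz, 87.2 kHz

fs/2 = 16.8 kHz.
80.8 kHz mod fs = 13.6 kHz.
13.6 kHz ≤ fs/2 = 16.8 kHz, appears at 13.6 kHz.
43.1 kHz mod fs = 9.5 kHz.
9.5 kHz ≤ fs/2 = 16.8 kHz, appears at 9.5 kHz.
87.2 kHz mod fs = 20 kHz.
20 kHz > fs/2 = 16.8 kHz, folds to fs − 20 kHz = 13.6 kHz.
80.8 kHz and 87.2 kHz both map to 13.6 kHz.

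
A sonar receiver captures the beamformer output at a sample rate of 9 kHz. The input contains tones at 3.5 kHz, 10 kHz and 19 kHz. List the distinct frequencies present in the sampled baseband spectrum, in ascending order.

1 kHz, 3.5 kHz

fs/2 = 4.5 kHz.
3.5 kHz ≤ fs/2 = 4.5 kHz, passes unchanged.
10 kHz mod fs = 1 kHz.
1 kHz ≤ fs/2 = 4.5 kHz, appears at 1 kHz.
19 kHz mod fs = 1 kHz.
1 kHz ≤ fs/2 = 4.5 kHz, appears at 1 kHz.
Distinct values: {1 kHz, 3.5 kHz}.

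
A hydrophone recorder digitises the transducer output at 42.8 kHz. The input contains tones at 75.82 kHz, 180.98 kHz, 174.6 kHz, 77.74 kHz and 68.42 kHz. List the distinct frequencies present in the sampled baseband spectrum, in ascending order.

fs/2 = 21.4 kHz.
75.82 kHz mod fs = 33.02 kHz.
33.02 kHz > fs/2 = 21.4 kHz, folds to fs − 33.02 kHz = 9.78 kHz.
180.98 kHz mod fs = 9.78 kHz.
9.78 kHz ≤ fs/2 = 21.4 kHz, appears at 9.78 kHz.
174.6 kHz mod fs = 3.4 kHz.
3.4 kHz ≤ fs/2 = 21.4 kHz, appears at 3.4 kHz.
77.74 kHz mod fs = 34.94 kHz.
34.94 kHz > fs/2 = 21.4 kHz, folds to fs − 34.94 kHz = 7.86 kHz.
68.42 kHz mod fs = 25.62 kHz.
25.62 kHz > fs/2 = 21.4 kHz, folds to fs − 25.62 kHz = 17.18 kHz.
Distinct values: {3.4 kHz, 7.86 kHz, 9.78 kHz, 17.18 kHz}.

3.4 kHz, 7.86 kHz, 9.78 kHz, 17.18 kHz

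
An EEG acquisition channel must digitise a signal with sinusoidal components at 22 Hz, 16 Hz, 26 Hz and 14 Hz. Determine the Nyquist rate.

Highest-frequency component: 26 Hz.
Nyquist rate = 2 × 26 Hz = 52 Hz.

52 Hz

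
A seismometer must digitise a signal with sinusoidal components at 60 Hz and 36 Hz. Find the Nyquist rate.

120 Hz

Highest-frequency component: 60 Hz.
Nyquist rate = 2 × 60 Hz = 120 Hz.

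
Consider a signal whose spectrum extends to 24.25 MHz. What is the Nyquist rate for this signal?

Nyquist rate = 2 × 24.25 MHz = 48.5 MHz.

48.5 MHz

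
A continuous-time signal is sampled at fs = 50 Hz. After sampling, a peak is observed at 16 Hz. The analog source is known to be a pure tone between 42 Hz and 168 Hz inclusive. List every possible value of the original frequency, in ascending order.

Frequencies that alias to 16 Hz are k·fs ± 16 Hz for integer k ≥ 0.
k=0: 16 Hz.
k=1: 34 Hz, 66 Hz.
k=2: 84 Hz, 116 Hz.
k=3: 134 Hz, 166 Hz.
k=4: 184 Hz, 216 Hz.
Within [42 Hz, 168 Hz]: 66 Hz, 84 Hz, 116 Hz, 134 Hz, 166 Hz.

66 Hz, 84 Hz, 116 Hz, 134 Hz, 166 Hz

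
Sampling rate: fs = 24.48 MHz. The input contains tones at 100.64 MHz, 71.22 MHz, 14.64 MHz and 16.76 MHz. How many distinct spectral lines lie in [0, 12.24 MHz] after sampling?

4

fs/2 = 12.24 MHz.
100.64 MHz mod fs = 2.72 MHz.
2.72 MHz ≤ fs/2 = 12.24 MHz, appears at 2.72 MHz.
71.22 MHz mod fs = 22.26 MHz.
22.26 MHz > fs/2 = 12.24 MHz, folds to fs − 22.26 MHz = 2.22 MHz.
14.64 MHz > fs/2 = 12.24 MHz, folds to fs − 14.64 MHz = 9.84 MHz.
16.76 MHz > fs/2 = 12.24 MHz, folds to fs − 16.76 MHz = 7.72 MHz.
Distinct values: {2.22 MHz, 2.72 MHz, 7.72 MHz, 9.84 MHz} → 4.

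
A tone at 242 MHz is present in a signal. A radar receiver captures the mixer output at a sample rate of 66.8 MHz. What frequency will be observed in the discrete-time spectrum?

242 MHz mod fs = 41.6 MHz.
41.6 MHz > fs/2 = 33.4 MHz, folds to fs − 41.6 MHz = 25.2 MHz.

25.2 MHz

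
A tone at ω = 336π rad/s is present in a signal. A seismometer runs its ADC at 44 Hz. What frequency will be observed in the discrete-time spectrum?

8 Hz

ω = 336π rad/s → f = ω/(2π) = 168 Hz.
168 Hz mod fs = 36 Hz.
36 Hz > fs/2 = 22 Hz, folds to fs − 36 Hz = 8 Hz.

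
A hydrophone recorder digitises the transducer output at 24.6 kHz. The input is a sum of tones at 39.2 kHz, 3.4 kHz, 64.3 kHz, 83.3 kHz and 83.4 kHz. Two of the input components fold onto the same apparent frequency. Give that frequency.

fs/2 = 12.3 kHz.
39.2 kHz mod fs = 14.6 kHz.
14.6 kHz > fs/2 = 12.3 kHz, folds to fs − 14.6 kHz = 10 kHz.
3.4 kHz ≤ fs/2 = 12.3 kHz, passes unchanged.
64.3 kHz mod fs = 15.1 kHz.
15.1 kHz > fs/2 = 12.3 kHz, folds to fs − 15.1 kHz = 9.5 kHz.
83.3 kHz mod fs = 9.5 kHz.
9.5 kHz ≤ fs/2 = 12.3 kHz, appears at 9.5 kHz.
83.4 kHz mod fs = 9.6 kHz.
9.6 kHz ≤ fs/2 = 12.3 kHz, appears at 9.6 kHz.
64.3 kHz and 83.3 kHz both map to 9.5 kHz.

9.5 kHz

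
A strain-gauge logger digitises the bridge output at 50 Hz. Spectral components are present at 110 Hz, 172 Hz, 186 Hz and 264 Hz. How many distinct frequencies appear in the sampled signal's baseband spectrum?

3

fs/2 = 25 Hz.
110 Hz mod fs = 10 Hz.
10 Hz ≤ fs/2 = 25 Hz, appears at 10 Hz.
172 Hz mod fs = 22 Hz.
22 Hz ≤ fs/2 = 25 Hz, appears at 22 Hz.
186 Hz mod fs = 36 Hz.
36 Hz > fs/2 = 25 Hz, folds to fs − 36 Hz = 14 Hz.
264 Hz mod fs = 14 Hz.
14 Hz ≤ fs/2 = 25 Hz, appears at 14 Hz.
Distinct values: {10 Hz, 14 Hz, 22 Hz} → 3.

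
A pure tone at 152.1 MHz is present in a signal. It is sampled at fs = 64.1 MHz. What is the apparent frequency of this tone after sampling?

152.1 MHz mod fs = 23.9 MHz.
23.9 MHz ≤ fs/2 = 32.05 MHz, appears at 23.9 MHz.

23.9 MHz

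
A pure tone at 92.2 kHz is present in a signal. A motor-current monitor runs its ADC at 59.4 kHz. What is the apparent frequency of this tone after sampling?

26.6 kHz

92.2 kHz mod fs = 32.8 kHz.
32.8 kHz > fs/2 = 29.7 kHz, folds to fs − 32.8 kHz = 26.6 kHz.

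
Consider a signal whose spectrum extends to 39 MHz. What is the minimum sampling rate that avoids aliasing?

Nyquist rate = 2 × 39 MHz = 78 MHz.

78 MHz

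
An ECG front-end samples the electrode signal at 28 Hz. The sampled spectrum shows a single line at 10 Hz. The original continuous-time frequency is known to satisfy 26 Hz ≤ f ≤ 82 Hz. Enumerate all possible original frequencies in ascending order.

Frequencies that alias to 10 Hz are k·fs ± 10 Hz for integer k ≥ 0.
k=0: 10 Hz.
k=1: 18 Hz, 38 Hz.
k=2: 46 Hz, 66 Hz.
k=3: 74 Hz, 94 Hz.
k=4: 102 Hz, 122 Hz.
Within [26 Hz, 82 Hz]: 38 Hz, 46 Hz, 66 Hz, 74 Hz.

38 Hz, 46 Hz, 66 Hz, 74 Hz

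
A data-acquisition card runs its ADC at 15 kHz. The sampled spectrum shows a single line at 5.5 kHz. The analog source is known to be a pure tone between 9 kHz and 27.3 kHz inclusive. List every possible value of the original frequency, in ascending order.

9.5 kHz, 20.5 kHz, 24.5 kHz

Frequencies that alias to 5.5 kHz are k·fs ± 5.5 kHz for integer k ≥ 0.
k=0: 5.5 kHz.
k=1: 9.5 kHz, 20.5 kHz.
k=2: 24.5 kHz, 35.5 kHz.
k=3: 39.5 kHz, 50.5 kHz.
Within [9 kHz, 27.3 kHz]: 9.5 kHz, 20.5 kHz, 24.5 kHz.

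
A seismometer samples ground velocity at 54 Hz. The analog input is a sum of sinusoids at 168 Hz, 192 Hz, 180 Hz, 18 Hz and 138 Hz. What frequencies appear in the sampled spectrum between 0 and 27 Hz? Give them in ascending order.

fs/2 = 27 Hz.
168 Hz mod fs = 6 Hz.
6 Hz ≤ fs/2 = 27 Hz, appears at 6 Hz.
192 Hz mod fs = 30 Hz.
30 Hz > fs/2 = 27 Hz, folds to fs − 30 Hz = 24 Hz.
180 Hz mod fs = 18 Hz.
18 Hz ≤ fs/2 = 27 Hz, appears at 18 Hz.
18 Hz ≤ fs/2 = 27 Hz, passes unchanged.
138 Hz mod fs = 30 Hz.
30 Hz > fs/2 = 27 Hz, folds to fs − 30 Hz = 24 Hz.
Distinct values: {6 Hz, 18 Hz, 24 Hz}.

6 Hz, 18 Hz, 24 Hz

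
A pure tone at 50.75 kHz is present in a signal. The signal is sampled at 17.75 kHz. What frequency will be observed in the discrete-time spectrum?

2.5 kHz

50.75 kHz mod fs = 15.25 kHz.
15.25 kHz > fs/2 = 8.875 kHz, folds to fs − 15.25 kHz = 2.5 kHz.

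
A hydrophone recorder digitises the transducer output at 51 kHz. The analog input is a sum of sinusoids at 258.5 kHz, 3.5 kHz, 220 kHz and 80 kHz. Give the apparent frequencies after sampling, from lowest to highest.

fs/2 = 25.5 kHz.
258.5 kHz mod fs = 3.5 kHz.
3.5 kHz ≤ fs/2 = 25.5 kHz, appears at 3.5 kHz.
3.5 kHz ≤ fs/2 = 25.5 kHz, passes unchanged.
220 kHz mod fs = 16 kHz.
16 kHz ≤ fs/2 = 25.5 kHz, appears at 16 kHz.
80 kHz mod fs = 29 kHz.
29 kHz > fs/2 = 25.5 kHz, folds to fs − 29 kHz = 22 kHz.
Distinct values: {3.5 kHz, 16 kHz, 22 kHz}.

3.5 kHz, 16 kHz, 22 kHz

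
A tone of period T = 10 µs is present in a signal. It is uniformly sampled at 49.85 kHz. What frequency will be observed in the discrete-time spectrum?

0.3 kHz

T = 10 µs → f = 1/T = 100 kHz.
100 kHz mod fs = 0.3 kHz.
0.3 kHz ≤ fs/2 = 24.925 kHz, appears at 0.3 kHz.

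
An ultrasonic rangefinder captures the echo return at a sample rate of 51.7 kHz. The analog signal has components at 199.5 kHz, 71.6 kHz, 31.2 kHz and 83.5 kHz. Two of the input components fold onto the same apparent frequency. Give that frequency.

fs/2 = 25.85 kHz.
199.5 kHz mod fs = 44.4 kHz.
44.4 kHz > fs/2 = 25.85 kHz, folds to fs − 44.4 kHz = 7.3 kHz.
71.6 kHz mod fs = 19.9 kHz.
19.9 kHz ≤ fs/2 = 25.85 kHz, appears at 19.9 kHz.
31.2 kHz > fs/2 = 25.85 kHz, folds to fs − 31.2 kHz = 20.5 kHz.
83.5 kHz mod fs = 31.8 kHz.
31.8 kHz > fs/2 = 25.85 kHz, folds to fs − 31.8 kHz = 19.9 kHz.
71.6 kHz and 83.5 kHz both map to 19.9 kHz.

19.9 kHz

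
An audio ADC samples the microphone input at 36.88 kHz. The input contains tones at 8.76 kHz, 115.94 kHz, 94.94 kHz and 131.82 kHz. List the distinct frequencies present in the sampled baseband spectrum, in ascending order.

5.3 kHz, 8.76 kHz, 15.7 kHz

fs/2 = 18.44 kHz.
8.76 kHz ≤ fs/2 = 18.44 kHz, passes unchanged.
115.94 kHz mod fs = 5.3 kHz.
5.3 kHz ≤ fs/2 = 18.44 kHz, appears at 5.3 kHz.
94.94 kHz mod fs = 21.18 kHz.
21.18 kHz > fs/2 = 18.44 kHz, folds to fs − 21.18 kHz = 15.7 kHz.
131.82 kHz mod fs = 21.18 kHz.
21.18 kHz > fs/2 = 18.44 kHz, folds to fs − 21.18 kHz = 15.7 kHz.
Distinct values: {5.3 kHz, 8.76 kHz, 15.7 kHz}.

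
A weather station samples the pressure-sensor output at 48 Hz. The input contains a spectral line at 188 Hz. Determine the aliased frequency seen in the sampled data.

188 Hz mod fs = 44 Hz.
44 Hz > fs/2 = 24 Hz, folds to fs − 44 Hz = 4 Hz.

4 Hz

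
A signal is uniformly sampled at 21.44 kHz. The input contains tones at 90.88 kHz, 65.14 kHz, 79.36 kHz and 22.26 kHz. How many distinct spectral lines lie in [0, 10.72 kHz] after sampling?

3

fs/2 = 10.72 kHz.
90.88 kHz mod fs = 5.12 kHz.
5.12 kHz ≤ fs/2 = 10.72 kHz, appears at 5.12 kHz.
65.14 kHz mod fs = 0.82 kHz.
0.82 kHz ≤ fs/2 = 10.72 kHz, appears at 0.82 kHz.
79.36 kHz mod fs = 15.04 kHz.
15.04 kHz > fs/2 = 10.72 kHz, folds to fs − 15.04 kHz = 6.4 kHz.
22.26 kHz mod fs = 0.82 kHz.
0.82 kHz ≤ fs/2 = 10.72 kHz, appears at 0.82 kHz.
Distinct values: {0.82 kHz, 5.12 kHz, 6.4 kHz} → 3.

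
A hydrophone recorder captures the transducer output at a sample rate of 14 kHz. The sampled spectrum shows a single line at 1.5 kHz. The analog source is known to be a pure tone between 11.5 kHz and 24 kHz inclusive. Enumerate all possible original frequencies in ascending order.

12.5 kHz, 15.5 kHz

Frequencies that alias to 1.5 kHz are k·fs ± 1.5 kHz for integer k ≥ 0.
k=0: 1.5 kHz.
k=1: 12.5 kHz, 15.5 kHz.
k=2: 26.5 kHz, 29.5 kHz.
Within [11.5 kHz, 24 kHz]: 12.5 kHz, 15.5 kHz.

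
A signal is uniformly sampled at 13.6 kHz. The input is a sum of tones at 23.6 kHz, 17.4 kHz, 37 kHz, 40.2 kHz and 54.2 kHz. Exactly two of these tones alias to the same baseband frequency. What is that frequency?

3.8 kHz

fs/2 = 6.8 kHz.
23.6 kHz mod fs = 10 kHz.
10 kHz > fs/2 = 6.8 kHz, folds to fs − 10 kHz = 3.6 kHz.
17.4 kHz mod fs = 3.8 kHz.
3.8 kHz ≤ fs/2 = 6.8 kHz, appears at 3.8 kHz.
37 kHz mod fs = 9.8 kHz.
9.8 kHz > fs/2 = 6.8 kHz, folds to fs − 9.8 kHz = 3.8 kHz.
40.2 kHz mod fs = 13 kHz.
13 kHz > fs/2 = 6.8 kHz, folds to fs − 13 kHz = 0.6 kHz.
54.2 kHz mod fs = 13.4 kHz.
13.4 kHz > fs/2 = 6.8 kHz, folds to fs − 13.4 kHz = 0.2 kHz.
17.4 kHz and 37 kHz both map to 3.8 kHz.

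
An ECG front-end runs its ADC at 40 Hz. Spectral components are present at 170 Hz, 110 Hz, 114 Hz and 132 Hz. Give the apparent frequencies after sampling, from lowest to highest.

fs/2 = 20 Hz.
170 Hz mod fs = 10 Hz.
10 Hz ≤ fs/2 = 20 Hz, appears at 10 Hz.
110 Hz mod fs = 30 Hz.
30 Hz > fs/2 = 20 Hz, folds to fs − 30 Hz = 10 Hz.
114 Hz mod fs = 34 Hz.
34 Hz > fs/2 = 20 Hz, folds to fs − 34 Hz = 6 Hz.
132 Hz mod fs = 12 Hz.
12 Hz ≤ fs/2 = 20 Hz, appears at 12 Hz.
Distinct values: {6 Hz, 10 Hz, 12 Hz}.

6 Hz, 10 Hz, 12 Hz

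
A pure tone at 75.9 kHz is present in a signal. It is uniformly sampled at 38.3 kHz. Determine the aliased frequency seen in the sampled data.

75.9 kHz mod fs = 37.6 kHz.
37.6 kHz > fs/2 = 19.15 kHz, folds to fs − 37.6 kHz = 0.7 kHz.

0.7 kHz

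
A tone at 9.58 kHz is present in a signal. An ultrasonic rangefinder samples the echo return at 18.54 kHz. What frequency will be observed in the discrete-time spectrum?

8.96 kHz

9.58 kHz > fs/2 = 9.27 kHz, folds to fs − 9.58 kHz = 8.96 kHz.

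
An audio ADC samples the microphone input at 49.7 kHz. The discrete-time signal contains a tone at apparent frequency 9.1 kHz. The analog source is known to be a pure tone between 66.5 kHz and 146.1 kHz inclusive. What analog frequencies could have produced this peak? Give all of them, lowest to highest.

90.3 kHz, 108.5 kHz, 140 kHz

Frequencies that alias to 9.1 kHz are k·fs ± 9.1 kHz for integer k ≥ 0.
k=0: 9.1 kHz.
k=1: 40.6 kHz, 58.8 kHz.
k=2: 90.3 kHz, 108.5 kHz.
k=3: 140 kHz, 158.2 kHz.
k=4: 189.7 kHz, 207.9 kHz.
Within [66.5 kHz, 146.1 kHz]: 90.3 kHz, 108.5 kHz, 140 kHz.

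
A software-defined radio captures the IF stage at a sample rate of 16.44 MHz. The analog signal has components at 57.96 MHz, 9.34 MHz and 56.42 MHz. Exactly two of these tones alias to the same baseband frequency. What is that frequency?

fs/2 = 8.22 MHz.
57.96 MHz mod fs = 8.64 MHz.
8.64 MHz > fs/2 = 8.22 MHz, folds to fs − 8.64 MHz = 7.8 MHz.
9.34 MHz > fs/2 = 8.22 MHz, folds to fs − 9.34 MHz = 7.1 MHz.
56.42 MHz mod fs = 7.1 MHz.
7.1 MHz ≤ fs/2 = 8.22 MHz, appears at 7.1 MHz.
9.34 MHz and 56.42 MHz both map to 7.1 MHz.

7.1 MHz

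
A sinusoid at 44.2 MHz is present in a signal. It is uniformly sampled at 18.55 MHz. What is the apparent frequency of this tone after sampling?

7.1 MHz

44.2 MHz mod fs = 7.1 MHz.
7.1 MHz ≤ fs/2 = 9.275 MHz, appears at 7.1 MHz.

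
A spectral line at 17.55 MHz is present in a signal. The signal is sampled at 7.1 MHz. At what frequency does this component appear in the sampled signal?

17.55 MHz mod fs = 3.35 MHz.
3.35 MHz ≤ fs/2 = 3.55 MHz, appears at 3.35 MHz.

3.35 MHz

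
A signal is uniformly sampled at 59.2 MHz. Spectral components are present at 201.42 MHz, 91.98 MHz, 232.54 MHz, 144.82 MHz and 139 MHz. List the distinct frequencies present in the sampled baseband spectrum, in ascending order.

fs/2 = 29.6 MHz.
201.42 MHz mod fs = 23.82 MHz.
23.82 MHz ≤ fs/2 = 29.6 MHz, appears at 23.82 MHz.
91.98 MHz mod fs = 32.78 MHz.
32.78 MHz > fs/2 = 29.6 MHz, folds to fs − 32.78 MHz = 26.42 MHz.
232.54 MHz mod fs = 54.94 MHz.
54.94 MHz > fs/2 = 29.6 MHz, folds to fs − 54.94 MHz = 4.26 MHz.
144.82 MHz mod fs = 26.42 MHz.
26.42 MHz ≤ fs/2 = 29.6 MHz, appears at 26.42 MHz.
139 MHz mod fs = 20.6 MHz.
20.6 MHz ≤ fs/2 = 29.6 MHz, appears at 20.6 MHz.
Distinct values: {4.26 MHz, 20.6 MHz, 23.82 MHz, 26.42 MHz}.

4.26 MHz, 20.6 MHz, 23.82 MHz, 26.42 MHz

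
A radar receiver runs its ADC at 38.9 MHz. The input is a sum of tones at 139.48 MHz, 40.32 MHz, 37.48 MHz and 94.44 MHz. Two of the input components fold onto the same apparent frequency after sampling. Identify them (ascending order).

fs/2 = 19.45 MHz.
139.48 MHz mod fs = 22.78 MHz.
22.78 MHz > fs/2 = 19.45 MHz, folds to fs − 22.78 MHz = 16.12 MHz.
40.32 MHz mod fs = 1.42 MHz.
1.42 MHz ≤ fs/2 = 19.45 MHz, appears at 1.42 MHz.
37.48 MHz > fs/2 = 19.45 MHz, folds to fs − 37.48 MHz = 1.42 MHz.
94.44 MHz mod fs = 16.64 MHz.
16.64 MHz ≤ fs/2 = 19.45 MHz, appears at 16.64 MHz.
37.48 MHz and 40.32 MHz both map to 1.42 MHz.

37.48 MHz, 40.32 MHz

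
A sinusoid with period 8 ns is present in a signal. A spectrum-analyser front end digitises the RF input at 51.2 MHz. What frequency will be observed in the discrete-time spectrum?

T = 8 ns → f = 1/T = 125 MHz.
125 MHz mod fs = 22.6 MHz.
22.6 MHz ≤ fs/2 = 25.6 MHz, appears at 22.6 MHz.

22.6 MHz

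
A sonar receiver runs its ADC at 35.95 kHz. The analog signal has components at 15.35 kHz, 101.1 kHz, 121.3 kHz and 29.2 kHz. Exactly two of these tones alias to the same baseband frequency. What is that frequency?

6.75 kHz

fs/2 = 17.975 kHz.
15.35 kHz ≤ fs/2 = 17.975 kHz, passes unchanged.
101.1 kHz mod fs = 29.2 kHz.
29.2 kHz > fs/2 = 17.975 kHz, folds to fs − 29.2 kHz = 6.75 kHz.
121.3 kHz mod fs = 13.45 kHz.
13.45 kHz ≤ fs/2 = 17.975 kHz, appears at 13.45 kHz.
29.2 kHz > fs/2 = 17.975 kHz, folds to fs − 29.2 kHz = 6.75 kHz.
29.2 kHz and 101.1 kHz both map to 6.75 kHz.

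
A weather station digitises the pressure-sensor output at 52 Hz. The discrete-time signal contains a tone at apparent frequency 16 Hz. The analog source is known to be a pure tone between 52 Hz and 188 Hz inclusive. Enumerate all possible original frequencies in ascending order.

68 Hz, 88 Hz, 120 Hz, 140 Hz, 172 Hz

Frequencies that alias to 16 Hz are k·fs ± 16 Hz for integer k ≥ 0.
k=0: 16 Hz.
k=1: 36 Hz, 68 Hz.
k=2: 88 Hz, 120 Hz.
k=3: 140 Hz, 172 Hz.
k=4: 192 Hz, 224 Hz.
Within [52 Hz, 188 Hz]: 68 Hz, 88 Hz, 120 Hz, 140 Hz, 172 Hz.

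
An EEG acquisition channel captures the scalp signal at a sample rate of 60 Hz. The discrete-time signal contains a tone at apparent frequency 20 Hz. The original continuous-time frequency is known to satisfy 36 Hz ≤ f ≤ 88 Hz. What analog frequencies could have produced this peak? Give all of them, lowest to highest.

40 Hz, 80 Hz

Frequencies that alias to 20 Hz are k·fs ± 20 Hz for integer k ≥ 0.
k=0: 20 Hz.
k=1: 40 Hz, 80 Hz.
k=2: 100 Hz, 140 Hz.
Within [36 Hz, 88 Hz]: 40 Hz, 80 Hz.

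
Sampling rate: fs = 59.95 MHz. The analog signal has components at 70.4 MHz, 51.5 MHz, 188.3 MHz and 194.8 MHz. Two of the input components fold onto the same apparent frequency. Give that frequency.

fs/2 = 29.975 MHz.
70.4 MHz mod fs = 10.45 MHz.
10.45 MHz ≤ fs/2 = 29.975 MHz, appears at 10.45 MHz.
51.5 MHz > fs/2 = 29.975 MHz, folds to fs − 51.5 MHz = 8.45 MHz.
188.3 MHz mod fs = 8.45 MHz.
8.45 MHz ≤ fs/2 = 29.975 MHz, appears at 8.45 MHz.
194.8 MHz mod fs = 14.95 MHz.
14.95 MHz ≤ fs/2 = 29.975 MHz, appears at 14.95 MHz.
51.5 MHz and 188.3 MHz both map to 8.45 MHz.

8.45 MHz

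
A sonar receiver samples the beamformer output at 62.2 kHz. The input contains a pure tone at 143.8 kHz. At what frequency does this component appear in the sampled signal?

19.4 kHz

143.8 kHz mod fs = 19.4 kHz.
19.4 kHz ≤ fs/2 = 31.1 kHz, appears at 19.4 kHz.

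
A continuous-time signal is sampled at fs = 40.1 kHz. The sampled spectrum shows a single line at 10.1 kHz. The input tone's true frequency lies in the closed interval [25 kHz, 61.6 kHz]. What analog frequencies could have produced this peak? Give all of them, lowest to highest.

Frequencies that alias to 10.1 kHz are k·fs ± 10.1 kHz for integer k ≥ 0.
k=0: 10.1 kHz.
k=1: 30 kHz, 50.2 kHz.
k=2: 70.1 kHz, 90.3 kHz.
Within [25 kHz, 61.6 kHz]: 30 kHz, 50.2 kHz.

30 kHz, 50.2 kHz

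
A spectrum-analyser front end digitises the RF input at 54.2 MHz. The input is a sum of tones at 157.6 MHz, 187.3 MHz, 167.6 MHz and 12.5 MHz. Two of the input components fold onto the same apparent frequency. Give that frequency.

5 MHz

fs/2 = 27.1 MHz.
157.6 MHz mod fs = 49.2 MHz.
49.2 MHz > fs/2 = 27.1 MHz, folds to fs − 49.2 MHz = 5 MHz.
187.3 MHz mod fs = 24.7 MHz.
24.7 MHz ≤ fs/2 = 27.1 MHz, appears at 24.7 MHz.
167.6 MHz mod fs = 5 MHz.
5 MHz ≤ fs/2 = 27.1 MHz, appears at 5 MHz.
12.5 MHz ≤ fs/2 = 27.1 MHz, passes unchanged.
157.6 MHz and 167.6 MHz both map to 5 MHz.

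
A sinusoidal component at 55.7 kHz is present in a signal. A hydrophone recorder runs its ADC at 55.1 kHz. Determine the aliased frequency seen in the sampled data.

0.6 kHz

55.7 kHz mod fs = 0.6 kHz.
0.6 kHz ≤ fs/2 = 27.55 kHz, appears at 0.6 kHz.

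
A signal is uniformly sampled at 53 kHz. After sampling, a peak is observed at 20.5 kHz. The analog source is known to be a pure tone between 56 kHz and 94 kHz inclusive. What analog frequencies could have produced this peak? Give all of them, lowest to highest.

Frequencies that alias to 20.5 kHz are k·fs ± 20.5 kHz for integer k ≥ 0.
k=0: 20.5 kHz.
k=1: 32.5 kHz, 73.5 kHz.
k=2: 85.5 kHz, 126.5 kHz.
k=3: 138.5 kHz, 179.5 kHz.
Within [56 kHz, 94 kHz]: 73.5 kHz, 85.5 kHz.

73.5 kHz, 85.5 kHz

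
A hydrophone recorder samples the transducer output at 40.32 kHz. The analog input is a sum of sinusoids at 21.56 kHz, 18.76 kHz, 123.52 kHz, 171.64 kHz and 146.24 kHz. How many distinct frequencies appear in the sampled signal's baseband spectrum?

4

fs/2 = 20.16 kHz.
21.56 kHz > fs/2 = 20.16 kHz, folds to fs − 21.56 kHz = 18.76 kHz.
18.76 kHz ≤ fs/2 = 20.16 kHz, passes unchanged.
123.52 kHz mod fs = 2.56 kHz.
2.56 kHz ≤ fs/2 = 20.16 kHz, appears at 2.56 kHz.
171.64 kHz mod fs = 10.36 kHz.
10.36 kHz ≤ fs/2 = 20.16 kHz, appears at 10.36 kHz.
146.24 kHz mod fs = 25.28 kHz.
25.28 kHz > fs/2 = 20.16 kHz, folds to fs − 25.28 kHz = 15.04 kHz.
Distinct values: {2.56 kHz, 10.36 kHz, 15.04 kHz, 18.76 kHz} → 4.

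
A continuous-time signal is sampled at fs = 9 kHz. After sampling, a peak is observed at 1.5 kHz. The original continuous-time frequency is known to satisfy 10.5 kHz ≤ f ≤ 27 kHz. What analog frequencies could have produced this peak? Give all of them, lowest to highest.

10.5 kHz, 16.5 kHz, 19.5 kHz, 25.5 kHz

Frequencies that alias to 1.5 kHz are k·fs ± 1.5 kHz for integer k ≥ 0.
k=0: 1.5 kHz.
k=1: 7.5 kHz, 10.5 kHz.
k=2: 16.5 kHz, 19.5 kHz.
k=3: 25.5 kHz, 28.5 kHz.
k=4: 34.5 kHz, 37.5 kHz.
Within [10.5 kHz, 27 kHz]: 10.5 kHz, 16.5 kHz, 19.5 kHz, 25.5 kHz.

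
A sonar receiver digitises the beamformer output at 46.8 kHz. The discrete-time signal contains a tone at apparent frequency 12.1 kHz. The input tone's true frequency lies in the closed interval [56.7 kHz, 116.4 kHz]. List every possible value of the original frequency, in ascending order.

58.9 kHz, 81.5 kHz, 105.7 kHz

Frequencies that alias to 12.1 kHz are k·fs ± 12.1 kHz for integer k ≥ 0.
k=0: 12.1 kHz.
k=1: 34.7 kHz, 58.9 kHz.
k=2: 81.5 kHz, 105.7 kHz.
k=3: 128.3 kHz, 152.5 kHz.
Within [56.7 kHz, 116.4 kHz]: 58.9 kHz, 81.5 kHz, 105.7 kHz.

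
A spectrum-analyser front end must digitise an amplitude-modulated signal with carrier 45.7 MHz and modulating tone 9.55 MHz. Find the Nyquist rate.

110.5 MHz

AM sidebands sit at fc ± fm = 36.15 MHz and 55.25 MHz.
Highest-frequency component: 55.25 MHz.
Nyquist rate = 2 × 55.25 MHz = 110.5 MHz.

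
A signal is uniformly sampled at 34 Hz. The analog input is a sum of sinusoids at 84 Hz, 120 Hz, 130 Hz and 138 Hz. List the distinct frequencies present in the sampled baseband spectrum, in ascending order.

2 Hz, 6 Hz, 16 Hz

fs/2 = 17 Hz.
84 Hz mod fs = 16 Hz.
16 Hz ≤ fs/2 = 17 Hz, appears at 16 Hz.
120 Hz mod fs = 18 Hz.
18 Hz > fs/2 = 17 Hz, folds to fs − 18 Hz = 16 Hz.
130 Hz mod fs = 28 Hz.
28 Hz > fs/2 = 17 Hz, folds to fs − 28 Hz = 6 Hz.
138 Hz mod fs = 2 Hz.
2 Hz ≤ fs/2 = 17 Hz, appears at 2 Hz.
Distinct values: {2 Hz, 6 Hz, 16 Hz}.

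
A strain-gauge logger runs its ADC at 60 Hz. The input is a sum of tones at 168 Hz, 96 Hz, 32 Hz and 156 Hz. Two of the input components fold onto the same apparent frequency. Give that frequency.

24 Hz

fs/2 = 30 Hz.
168 Hz mod fs = 48 Hz.
48 Hz > fs/2 = 30 Hz, folds to fs − 48 Hz = 12 Hz.
96 Hz mod fs = 36 Hz.
36 Hz > fs/2 = 30 Hz, folds to fs − 36 Hz = 24 Hz.
32 Hz > fs/2 = 30 Hz, folds to fs − 32 Hz = 28 Hz.
156 Hz mod fs = 36 Hz.
36 Hz > fs/2 = 30 Hz, folds to fs − 36 Hz = 24 Hz.
96 Hz and 156 Hz both map to 24 Hz.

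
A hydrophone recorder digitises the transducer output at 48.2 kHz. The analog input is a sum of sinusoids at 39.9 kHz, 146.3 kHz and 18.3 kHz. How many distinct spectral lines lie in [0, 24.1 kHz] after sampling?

3

fs/2 = 24.1 kHz.
39.9 kHz > fs/2 = 24.1 kHz, folds to fs − 39.9 kHz = 8.3 kHz.
146.3 kHz mod fs = 1.7 kHz.
1.7 kHz ≤ fs/2 = 24.1 kHz, appears at 1.7 kHz.
18.3 kHz ≤ fs/2 = 24.1 kHz, passes unchanged.
Distinct values: {1.7 kHz, 8.3 kHz, 18.3 kHz} → 3.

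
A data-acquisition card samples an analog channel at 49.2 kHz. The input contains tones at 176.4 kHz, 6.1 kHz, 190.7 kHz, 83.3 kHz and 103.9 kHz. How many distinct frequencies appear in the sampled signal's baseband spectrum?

4

fs/2 = 24.6 kHz.
176.4 kHz mod fs = 28.8 kHz.
28.8 kHz > fs/2 = 24.6 kHz, folds to fs − 28.8 kHz = 20.4 kHz.
6.1 kHz ≤ fs/2 = 24.6 kHz, passes unchanged.
190.7 kHz mod fs = 43.1 kHz.
43.1 kHz > fs/2 = 24.6 kHz, folds to fs − 43.1 kHz = 6.1 kHz.
83.3 kHz mod fs = 34.1 kHz.
34.1 kHz > fs/2 = 24.6 kHz, folds to fs − 34.1 kHz = 15.1 kHz.
103.9 kHz mod fs = 5.5 kHz.
5.5 kHz ≤ fs/2 = 24.6 kHz, appears at 5.5 kHz.
Distinct values: {5.5 kHz, 6.1 kHz, 15.1 kHz, 20.4 kHz} → 4.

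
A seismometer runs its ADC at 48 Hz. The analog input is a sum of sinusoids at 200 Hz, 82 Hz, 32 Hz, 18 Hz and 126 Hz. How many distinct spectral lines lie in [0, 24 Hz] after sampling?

4

fs/2 = 24 Hz.
200 Hz mod fs = 8 Hz.
8 Hz ≤ fs/2 = 24 Hz, appears at 8 Hz.
82 Hz mod fs = 34 Hz.
34 Hz > fs/2 = 24 Hz, folds to fs − 34 Hz = 14 Hz.
32 Hz > fs/2 = 24 Hz, folds to fs − 32 Hz = 16 Hz.
18 Hz ≤ fs/2 = 24 Hz, passes unchanged.
126 Hz mod fs = 30 Hz.
30 Hz > fs/2 = 24 Hz, folds to fs − 30 Hz = 18 Hz.
Distinct values: {8 Hz, 14 Hz, 16 Hz, 18 Hz} → 4.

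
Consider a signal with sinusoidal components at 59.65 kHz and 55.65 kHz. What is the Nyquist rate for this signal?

Highest-frequency component: 59.65 kHz.
Nyquist rate = 2 × 59.65 kHz = 119.3 kHz.

119.3 kHz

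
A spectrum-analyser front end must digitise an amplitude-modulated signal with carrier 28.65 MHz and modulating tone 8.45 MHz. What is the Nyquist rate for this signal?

74.2 MHz

AM sidebands sit at fc ± fm = 20.2 MHz and 37.1 MHz.
Highest-frequency component: 37.1 MHz.
Nyquist rate = 2 × 37.1 MHz = 74.2 MHz.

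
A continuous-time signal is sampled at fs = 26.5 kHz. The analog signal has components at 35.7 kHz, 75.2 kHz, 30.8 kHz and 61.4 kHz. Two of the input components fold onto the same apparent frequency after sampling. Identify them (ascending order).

30.8 kHz, 75.2 kHz

fs/2 = 13.25 kHz.
35.7 kHz mod fs = 9.2 kHz.
9.2 kHz ≤ fs/2 = 13.25 kHz, appears at 9.2 kHz.
75.2 kHz mod fs = 22.2 kHz.
22.2 kHz > fs/2 = 13.25 kHz, folds to fs − 22.2 kHz = 4.3 kHz.
30.8 kHz mod fs = 4.3 kHz.
4.3 kHz ≤ fs/2 = 13.25 kHz, appears at 4.3 kHz.
61.4 kHz mod fs = 8.4 kHz.
8.4 kHz ≤ fs/2 = 13.25 kHz, appears at 8.4 kHz.
30.8 kHz and 75.2 kHz both map to 4.3 kHz.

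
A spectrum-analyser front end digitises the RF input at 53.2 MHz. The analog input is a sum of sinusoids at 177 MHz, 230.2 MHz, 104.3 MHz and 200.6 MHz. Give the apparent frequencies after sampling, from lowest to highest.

fs/2 = 26.6 MHz.
177 MHz mod fs = 17.4 MHz.
17.4 MHz ≤ fs/2 = 26.6 MHz, appears at 17.4 MHz.
230.2 MHz mod fs = 17.4 MHz.
17.4 MHz ≤ fs/2 = 26.6 MHz, appears at 17.4 MHz.
104.3 MHz mod fs = 51.1 MHz.
51.1 MHz > fs/2 = 26.6 MHz, folds to fs − 51.1 MHz = 2.1 MHz.
200.6 MHz mod fs = 41 MHz.
41 MHz > fs/2 = 26.6 MHz, folds to fs − 41 MHz = 12.2 MHz.
Distinct values: {2.1 MHz, 12.2 MHz, 17.4 MHz}.

2.1 MHz, 12.2 MHz, 17.4 MHz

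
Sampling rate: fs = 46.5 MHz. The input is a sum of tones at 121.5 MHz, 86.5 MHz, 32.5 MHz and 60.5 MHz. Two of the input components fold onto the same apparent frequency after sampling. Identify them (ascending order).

fs/2 = 23.25 MHz.
121.5 MHz mod fs = 28.5 MHz.
28.5 MHz > fs/2 = 23.25 MHz, folds to fs − 28.5 MHz = 18 MHz.
86.5 MHz mod fs = 40 MHz.
40 MHz > fs/2 = 23.25 MHz, folds to fs − 40 MHz = 6.5 MHz.
32.5 MHz > fs/2 = 23.25 MHz, folds to fs − 32.5 MHz = 14 MHz.
60.5 MHz mod fs = 14 MHz.
14 MHz ≤ fs/2 = 23.25 MHz, appears at 14 MHz.
32.5 MHz and 60.5 MHz both map to 14 MHz.

32.5 MHz, 60.5 MHz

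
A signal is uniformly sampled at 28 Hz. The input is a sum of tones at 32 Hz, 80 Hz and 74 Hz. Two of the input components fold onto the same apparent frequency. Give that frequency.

fs/2 = 14 Hz.
32 Hz mod fs = 4 Hz.
4 Hz ≤ fs/2 = 14 Hz, appears at 4 Hz.
80 Hz mod fs = 24 Hz.
24 Hz > fs/2 = 14 Hz, folds to fs − 24 Hz = 4 Hz.
74 Hz mod fs = 18 Hz.
18 Hz > fs/2 = 14 Hz, folds to fs − 18 Hz = 10 Hz.
32 Hz and 80 Hz both map to 4 Hz.

4 Hz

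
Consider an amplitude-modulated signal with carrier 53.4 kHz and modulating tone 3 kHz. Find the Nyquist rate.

AM sidebands sit at fc ± fm = 50.4 kHz and 56.4 kHz.
Highest-frequency component: 56.4 kHz.
Nyquist rate = 2 × 56.4 kHz = 112.8 kHz.

112.8 kHz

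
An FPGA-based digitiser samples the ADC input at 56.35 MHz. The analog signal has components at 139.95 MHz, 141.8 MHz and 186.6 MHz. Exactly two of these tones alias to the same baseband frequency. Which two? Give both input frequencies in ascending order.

139.95 MHz, 141.8 MHz

fs/2 = 28.175 MHz.
139.95 MHz mod fs = 27.25 MHz.
27.25 MHz ≤ fs/2 = 28.175 MHz, appears at 27.25 MHz.
141.8 MHz mod fs = 29.1 MHz.
29.1 MHz > fs/2 = 28.175 MHz, folds to fs − 29.1 MHz = 27.25 MHz.
186.6 MHz mod fs = 17.55 MHz.
17.55 MHz ≤ fs/2 = 28.175 MHz, appears at 17.55 MHz.
139.95 MHz and 141.8 MHz both map to 27.25 MHz.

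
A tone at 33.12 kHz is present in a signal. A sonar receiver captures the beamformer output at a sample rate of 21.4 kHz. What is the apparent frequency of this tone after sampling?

33.12 kHz mod fs = 11.72 kHz.
11.72 kHz > fs/2 = 10.7 kHz, folds to fs − 11.72 kHz = 9.68 kHz.

9.68 kHz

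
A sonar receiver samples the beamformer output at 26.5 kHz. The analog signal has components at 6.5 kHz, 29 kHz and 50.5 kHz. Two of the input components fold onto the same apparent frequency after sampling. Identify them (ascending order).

29 kHz, 50.5 kHz

fs/2 = 13.25 kHz.
6.5 kHz ≤ fs/2 = 13.25 kHz, passes unchanged.
29 kHz mod fs = 2.5 kHz.
2.5 kHz ≤ fs/2 = 13.25 kHz, appears at 2.5 kHz.
50.5 kHz mod fs = 24 kHz.
24 kHz > fs/2 = 13.25 kHz, folds to fs − 24 kHz = 2.5 kHz.
29 kHz and 50.5 kHz both map to 2.5 kHz.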